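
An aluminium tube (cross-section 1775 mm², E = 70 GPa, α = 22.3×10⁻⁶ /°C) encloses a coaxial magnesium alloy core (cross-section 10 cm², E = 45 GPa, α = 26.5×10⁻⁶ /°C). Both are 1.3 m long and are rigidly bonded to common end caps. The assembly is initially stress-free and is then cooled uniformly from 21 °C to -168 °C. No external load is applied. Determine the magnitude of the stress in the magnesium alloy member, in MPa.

The magnesium alloy has the larger α, so on cooling it would change length more than the aluminium if both were free. The rigid plates force a common final length, so the magnesium alloy is put into tension and the aluminium into compression, with equal and opposite forces P (no external load).
Equating the net (thermal + elastic) strains gives |α₁ − α₂|·ΔT = P·[1/(A₁E₁) + 1/(A₂E₂)].
|α₁ − α₂|·ΔT = 4.2×10⁻⁶ × 189 = 0.0007938.
1/(A₁E₁) + 1/(A₂E₂) = 1/(1775×70×10³) + 1/(1000×45×10³) = 3.027×10⁻⁸ N⁻¹.
P = 0.0007938 / 3.027×10⁻⁸ = 26220 N = 26.22 kN.
σ_{magnesium alloy} = P/A₂ = 26220/1000 = 26.22 MPa, tensile.

σ ≈ 26.2 MPa (tensile)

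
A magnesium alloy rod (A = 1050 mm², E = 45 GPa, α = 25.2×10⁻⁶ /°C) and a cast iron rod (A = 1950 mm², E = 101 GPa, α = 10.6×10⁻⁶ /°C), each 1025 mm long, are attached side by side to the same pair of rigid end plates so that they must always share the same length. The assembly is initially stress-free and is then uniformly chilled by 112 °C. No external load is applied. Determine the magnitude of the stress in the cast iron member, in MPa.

The magnesium alloy has the larger α, so on cooling it would change length more than the cast iron if both were free. The rigid plates force a common final length, so the magnesium alloy is put into tension and the cast iron into compression, with equal and opposite forces P (no external load).
Compatibility of the two members (thermal + elastic change equal): (α₁ − α₂)ΔT = P·[1/(A₁E₁) + 1/(A₂E₂)].
|α₁ − α₂|·ΔT = 14.6×10⁻⁶ × 112 = 0.001635.
1/(A₁E₁) + 1/(A₂E₂) = 1/(1050×45×10³) + 1/(1950×101×10³) = 2.624×10⁻⁸ N⁻¹.
So P = 0.001635 / 2.624×10⁻⁸ = 62.31 kN.
σ_{cast iron} = P/A₂ = 62310/1950 = 31.96 MPa, compressive.

σ ≈ 32 MPa (compressive)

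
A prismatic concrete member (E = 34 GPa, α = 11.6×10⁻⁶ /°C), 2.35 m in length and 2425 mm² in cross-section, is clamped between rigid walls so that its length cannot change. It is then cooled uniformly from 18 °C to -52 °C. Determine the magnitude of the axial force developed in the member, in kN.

The ends cannot move, so σ = EαΔT = 34×10³ × 11.6×10⁻⁶ × 70 = 27.61 MPa.
Axial force P = σA = 27.61 × 2425 = 66950 N = 66.95 kN, tensile.

P ≈ 66.9 kN (tensile)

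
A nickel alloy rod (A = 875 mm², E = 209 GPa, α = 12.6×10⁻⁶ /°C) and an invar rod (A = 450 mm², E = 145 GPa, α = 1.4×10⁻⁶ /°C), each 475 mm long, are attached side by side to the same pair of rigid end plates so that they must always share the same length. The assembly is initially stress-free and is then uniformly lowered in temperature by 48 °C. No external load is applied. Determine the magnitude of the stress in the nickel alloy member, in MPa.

σ ≈ 29.5 MPa (tensile)

Both members must finish at the same length. With the larger α, the nickel alloy tends to over-contract; the plates restrain it, putting the nickel alloy in tension and the invar in compression. With no external load the two internal forces are equal and opposite, magnitude P.
Compatibility of the two members (thermal + elastic change equal): (α₁ − α₂)ΔT = P·[1/(A₁E₁) + 1/(A₂E₂)].
|α₁ − α₂|·ΔT = 11.2×10⁻⁶ × 48 = 0.0005376.
1/(A₁E₁) + 1/(A₂E₂) = 1/(875×209×10³) + 1/(450×145×10³) = 2.079×10⁻⁸ N⁻¹.
So P = 0.0005376 / 2.079×10⁻⁸ = 25.85 kN.
σ_{nickel alloy} = P/A₁ = 25850/875 = 29.55 MPa, tensile.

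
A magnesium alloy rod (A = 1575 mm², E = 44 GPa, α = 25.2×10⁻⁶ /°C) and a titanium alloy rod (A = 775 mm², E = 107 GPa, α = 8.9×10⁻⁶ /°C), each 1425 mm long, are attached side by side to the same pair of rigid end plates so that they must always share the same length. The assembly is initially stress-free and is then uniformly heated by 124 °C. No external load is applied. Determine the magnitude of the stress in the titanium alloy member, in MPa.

σ ≈ 98.5 MPa (tensile)

Equilibrium of a rigid end plate with no external load gives equal and opposite internal forces ±P in the two members. Since α_{magnesium alloy} > α_{titanium alloy}, heating drives the magnesium alloy into compression and the titanium alloy into tension.
Compatibility of the two members (thermal + elastic change equal): (α₁ − α₂)ΔT = P·[1/(A₁E₁) + 1/(A₂E₂)].
|α₁ − α₂|·ΔT = 16.3×10⁻⁶ × 124 = 0.002021.
1/(A₁E₁) + 1/(A₂E₂) = 1/(1575×44×10³) + 1/(775×107×10³) = 2.649×10⁻⁸ N⁻¹.
So P = 0.002021 / 2.649×10⁻⁸ = 76.3 kN.
σ_{titanium alloy} = P/A₂ = 76300/775 = 98.46 MPa, tensile.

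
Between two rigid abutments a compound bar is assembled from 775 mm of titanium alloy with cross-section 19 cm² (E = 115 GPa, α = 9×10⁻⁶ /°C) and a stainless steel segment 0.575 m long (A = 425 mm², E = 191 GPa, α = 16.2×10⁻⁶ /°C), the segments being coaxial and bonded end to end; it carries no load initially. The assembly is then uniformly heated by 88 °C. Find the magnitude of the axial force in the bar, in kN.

P ≈ 135 kN (compressive)

With the walls removed the bar would change length by δ_free = Σ αᵢΔT Lᵢ = 9×10⁻⁶×88×775 + 16.2×10⁻⁶×88×575 = 1.434 mm.
The rigid supports impose zero overall length change; the single axial force P common to all segments must satisfy P Σ Lᵢ/(AᵢEᵢ) = δ_free.
The series flexibility is Σ Lᵢ/(AᵢEᵢ) = 775/(1900×115×10³) + 575/(425×191×10³) = 1.063×10⁻⁵ mm/N.
So P = 1.434 / 1.063×10⁻⁵ = 134.9 kN, compressive.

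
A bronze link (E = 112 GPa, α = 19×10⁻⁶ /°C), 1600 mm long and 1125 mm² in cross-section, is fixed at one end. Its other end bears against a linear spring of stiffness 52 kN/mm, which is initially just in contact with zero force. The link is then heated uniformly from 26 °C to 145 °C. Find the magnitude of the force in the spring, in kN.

Free thermal expansion: δ_free = αΔT L = 19×10⁻⁶ × 119 × 1600 = 3.618 mm.
Let P be the compressive force at the spring. The link shortens elastically by PL/(AE) and the spring compresses by P/k; together these equal δ_free.
P [ L/(AE) + 1/k ] = δ_free → P [ 1600/(1125×112×10³) + 1/(52×10³) ] = 3.618.
P = 3.618 / 3.193×10⁻⁵ = 113300 N.

P ≈ 113 kN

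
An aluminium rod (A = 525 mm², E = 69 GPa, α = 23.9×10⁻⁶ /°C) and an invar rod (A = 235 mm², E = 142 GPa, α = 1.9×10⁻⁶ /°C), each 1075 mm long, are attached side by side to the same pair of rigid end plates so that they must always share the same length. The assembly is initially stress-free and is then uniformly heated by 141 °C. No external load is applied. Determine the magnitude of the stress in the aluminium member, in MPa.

σ ≈ 103 MPa (compressive)

Both members must finish at the same length. With the larger α, the aluminium tends to over-expand; the plates restrain it, putting the aluminium in compression and the invar in tension. With no external load the two internal forces are equal and opposite, magnitude P.
Compatibility of the two members (thermal + elastic change equal): (α₁ − α₂)ΔT = P·[1/(A₁E₁) + 1/(A₂E₂)].
|α₁ − α₂|·ΔT = 22×10⁻⁶ × 141 = 0.003102.
1/(A₁E₁) + 1/(A₂E₂) = 1/(525×69×10³) + 1/(235×142×10³) = 5.757×10⁻⁸ N⁻¹.
P = 0.003102 / 5.757×10⁻⁸ = 53880 N = 53.88 kN.
σ_{aluminium} = P/A₁ = 53880/525 = 102.6 MPa, compressive.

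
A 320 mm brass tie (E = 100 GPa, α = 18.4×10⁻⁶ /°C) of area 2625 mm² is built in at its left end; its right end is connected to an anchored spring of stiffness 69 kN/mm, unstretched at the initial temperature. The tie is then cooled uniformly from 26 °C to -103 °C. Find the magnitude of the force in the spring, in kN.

P ≈ 48.3 kN

The unrestrained thermal change is αΔT L = 18.4×10⁻⁶ × 129 × 320 = 0.7596 mm.
Let P be the tensile force in the spring. The tie extends elastically by PL/(AE) and the spring stretches by P/k; together these equal δ_free.
So P = δ_free / [L/(AE) + 1/k] = 0.7596 / [ 320/(2625×100×10³) + 1/(69×10³) ].
P = 0.7596 / 1.571×10⁻⁵ = 48340 N.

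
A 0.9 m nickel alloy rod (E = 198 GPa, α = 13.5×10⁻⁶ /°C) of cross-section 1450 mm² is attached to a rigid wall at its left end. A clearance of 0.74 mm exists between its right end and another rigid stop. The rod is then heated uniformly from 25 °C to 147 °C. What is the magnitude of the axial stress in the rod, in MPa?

σ ≈ 163 MPa (compressive)

Unrestrained expansion: δ_free = αΔT L = 13.5×10⁻⁶ × 122 × 900 = 1.482 mm.
The gap closes (δ_free > 0.74 mm) and the wall then resists a further 1.482 − 0.74 = 0.7423 mm of expansion.
That suppressed elongation corresponds to σ = E·Δ/L = 198×10³ × 0.7423/900 = 163.3 MPa.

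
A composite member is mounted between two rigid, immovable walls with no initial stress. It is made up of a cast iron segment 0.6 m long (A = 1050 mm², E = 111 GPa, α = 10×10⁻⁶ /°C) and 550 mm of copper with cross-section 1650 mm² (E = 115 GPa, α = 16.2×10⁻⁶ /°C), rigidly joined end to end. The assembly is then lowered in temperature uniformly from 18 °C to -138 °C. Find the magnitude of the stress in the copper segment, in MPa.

σ ≈ 175 MPa (tensile)

If the supports were absent, the total length change would be Σ αᵢΔT Lᵢ = 10×10⁻⁶×156×600 + 16.2×10⁻⁶×156×550 = 2.326 mm.
The rigid supports impose zero overall length change; the single axial force P common to all segments must satisfy P Σ Lᵢ/(AᵢEᵢ) = δ_free.
The series flexibility is Σ Lᵢ/(AᵢEᵢ) = 600/(1050×111×10³) + 550/(1650×115×10³) = 8.047×10⁻⁶ mm/N.
P = 2.326 / 8.047×10⁻⁶ = 289100 N = 289.1 kN, tensile.
σ_{copper} = P / A = 289100 / 1650 = 175.2 MPa.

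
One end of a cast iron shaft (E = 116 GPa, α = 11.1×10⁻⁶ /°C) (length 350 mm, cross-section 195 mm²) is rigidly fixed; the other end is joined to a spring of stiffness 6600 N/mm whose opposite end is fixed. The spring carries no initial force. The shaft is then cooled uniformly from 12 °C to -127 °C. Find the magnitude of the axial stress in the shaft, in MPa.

σ ≈ 16.6 MPa (tensile)

The unrestrained thermal change is αΔT L = 11.1×10⁻⁶ × 139 × 350 = 0.54 mm.
With a force P in the spring, the elastic change of the shaft is PL/(AE) and that of the spring is P/k; compatibility requires their sum to equal δ_free.
So P = δ_free / [L/(AE) + 1/k] = 0.54 / [ 350/(195×116×10³) + 1/(6600) ].
P = 0.54 / 0.000167 = 3234 N.
σ = P/A = 3234/195 = 16.58 MPa.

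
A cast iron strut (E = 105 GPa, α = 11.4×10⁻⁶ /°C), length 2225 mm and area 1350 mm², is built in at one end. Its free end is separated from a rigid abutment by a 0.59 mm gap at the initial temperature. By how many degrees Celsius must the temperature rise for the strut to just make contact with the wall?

ΔT ≈ 23.3 °C

The gap closes when αΔT L = 0.59 mm, since the strut is still unstressed at that instant.
ΔT = 0.59 / (11.4×10⁻⁶ × 2225) = 23.26 °C.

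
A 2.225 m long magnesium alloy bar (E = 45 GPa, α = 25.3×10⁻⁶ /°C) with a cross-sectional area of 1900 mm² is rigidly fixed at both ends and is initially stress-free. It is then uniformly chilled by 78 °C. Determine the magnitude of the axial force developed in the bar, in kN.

Full restraint means ε = 0, so the stress is σ = EαΔT = 45×10³ × 25.3×10⁻⁶ × 78 = 88.8 MPa.
P = AEαΔT = 1900 × 45×10³ × 25.3×10⁻⁶ × 78 = 168.7 kN (tensile).

P ≈ 169 kN (tensile)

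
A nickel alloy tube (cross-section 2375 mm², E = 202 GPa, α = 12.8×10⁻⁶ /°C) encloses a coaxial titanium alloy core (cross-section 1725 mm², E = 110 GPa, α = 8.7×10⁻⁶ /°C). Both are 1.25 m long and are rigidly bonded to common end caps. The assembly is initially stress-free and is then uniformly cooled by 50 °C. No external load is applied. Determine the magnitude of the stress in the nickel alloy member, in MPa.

Equilibrium of a rigid end plate with no external load gives equal and opposite internal forces ±P in the two members. Since α_{nickel alloy} > α_{titanium alloy}, cooling drives the nickel alloy into tension and the titanium alloy into compression.
Compatibility of the two members (thermal + elastic change equal): (α₁ − α₂)ΔT = P·[1/(A₁E₁) + 1/(A₂E₂)].
|α₁ − α₂|·ΔT = 4.1×10⁻⁶ × 50 = 0.000205.
1/(A₁E₁) + 1/(A₂E₂) = 1/(2375×202×10³) + 1/(1725×110×10³) = 7.355×10⁻⁹ N⁻¹.
P = 0.000205 / 7.355×10⁻⁹ = 27870 N = 27.87 kN.
σ_{nickel alloy} = P/A₁ = 27870/2375 = 11.74 MPa, tensile.

σ ≈ 11.7 MPa (tensile)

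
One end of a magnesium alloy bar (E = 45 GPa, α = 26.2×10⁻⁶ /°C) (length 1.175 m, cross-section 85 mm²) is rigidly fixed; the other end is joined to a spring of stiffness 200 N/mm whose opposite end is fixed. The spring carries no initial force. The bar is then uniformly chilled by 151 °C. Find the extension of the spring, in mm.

The unrestrained thermal change is αΔT L = 26.2×10⁻⁶ × 151 × 1175 = 4.649 mm.
Let P be the tensile force in the spring. The bar extends elastically by PL/(AE) and the spring stretches by P/k; together these equal δ_free.
P [ L/(AE) + 1/k ] = δ_free → P [ 1175/(85×45×10³) + 1/(200) ] = 4.649.
P = 4.649 / 0.005307 = 875.9 N.
Spring extension = P/k = 875.9/(200) = 4.379 mm.

δ ≈ 4.38 mm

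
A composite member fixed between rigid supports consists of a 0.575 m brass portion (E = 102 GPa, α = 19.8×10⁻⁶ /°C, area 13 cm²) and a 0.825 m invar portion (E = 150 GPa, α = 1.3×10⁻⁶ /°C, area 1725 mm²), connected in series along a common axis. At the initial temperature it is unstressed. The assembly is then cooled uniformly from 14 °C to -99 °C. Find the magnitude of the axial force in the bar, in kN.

P ≈ 187 kN (tensile)

If the supports were absent, the total length change would be Σ αᵢΔT Lᵢ = 19.8×10⁻⁶×113×575 + 1.3×10⁻⁶×113×825 = 1.408 mm.
Since the ends are fixed, an axial force P builds up, equal in every segment, with P · Σ Lᵢ/(AᵢEᵢ) = δ_free.
Σ Lᵢ/(AᵢEᵢ) = 575/(1300×102×10³) + 825/(1725×150×10³) = 7.525×10⁻⁶ mm/N.
P = 1.408 / 7.525×10⁻⁶ = 187100 N = 187.1 kN, tensile.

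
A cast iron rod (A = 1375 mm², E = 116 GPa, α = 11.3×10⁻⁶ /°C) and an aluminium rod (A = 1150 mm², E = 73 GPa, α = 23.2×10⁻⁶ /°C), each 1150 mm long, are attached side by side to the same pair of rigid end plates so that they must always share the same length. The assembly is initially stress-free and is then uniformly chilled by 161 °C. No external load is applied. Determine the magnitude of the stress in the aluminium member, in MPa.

σ ≈ 91.6 MPa (tensile)

Both members must finish at the same length. With the larger α, the aluminium tends to over-contract; the plates restrain it, putting the aluminium in tension and the cast iron in compression. With no external load the two internal forces are equal and opposite, magnitude P.
Compatibility of the two members (thermal + elastic change equal): (α₁ − α₂)ΔT = P·[1/(A₁E₁) + 1/(A₂E₂)].
|α₁ − α₂|·ΔT = 11.9×10⁻⁶ × 161 = 0.001916.
1/(A₁E₁) + 1/(A₂E₂) = 1/(1375×116×10³) + 1/(1150×73×10³) = 1.818×10⁻⁸ N⁻¹.
P = 0.001916 / 1.818×10⁻⁸ = 105400 N = 105.4 kN.
σ_{aluminium} = P/A₂ = 105400/1150 = 91.63 MPa, tensile.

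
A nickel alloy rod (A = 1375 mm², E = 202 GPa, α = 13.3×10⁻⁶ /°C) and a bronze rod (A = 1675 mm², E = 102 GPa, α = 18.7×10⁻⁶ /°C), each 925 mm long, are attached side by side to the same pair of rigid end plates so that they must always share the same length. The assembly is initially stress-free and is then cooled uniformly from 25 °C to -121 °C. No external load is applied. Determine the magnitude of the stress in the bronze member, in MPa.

Equilibrium of a rigid end plate with no external load gives equal and opposite internal forces ±P in the two members. Since α_{bronze} > α_{nickel alloy}, cooling drives the bronze into tension and the nickel alloy into compression.
Equating the net (thermal + elastic) strains gives |α₁ − α₂|·ΔT = P·[1/(A₁E₁) + 1/(A₂E₂)].
|α₁ − α₂|·ΔT = 5.4×10⁻⁶ × 146 = 0.0007884.
1/(A₁E₁) + 1/(A₂E₂) = 1/(1375×202×10³) + 1/(1675×102×10³) = 9.453×10⁻⁹ N⁻¹.
P = 0.0007884 / 9.453×10⁻⁹ = 83400 N = 83.4 kN.
σ_{bronze} = P/A₂ = 83400/1675 = 49.79 MPa, tensile.

σ ≈ 49.8 MPa (tensile)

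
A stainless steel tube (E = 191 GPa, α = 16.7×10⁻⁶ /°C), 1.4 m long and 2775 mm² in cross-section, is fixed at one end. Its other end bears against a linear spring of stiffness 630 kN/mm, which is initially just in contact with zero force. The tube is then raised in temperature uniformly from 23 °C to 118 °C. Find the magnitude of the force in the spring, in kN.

The unrestrained thermal change is αΔT L = 16.7×10⁻⁶ × 95 × 1400 = 2.221 mm.
With a force P in the spring, the elastic change of the tube is PL/(AE) and that of the spring is P/k; compatibility requires their sum to equal δ_free.
P [ L/(AE) + 1/k ] = δ_free → P [ 1400/(2775×191×10³) + 1/(630×10³) ] = 2.221.
P = 2.221 / 4.229×10⁻⁶ = 525200 N.

P ≈ 525 kN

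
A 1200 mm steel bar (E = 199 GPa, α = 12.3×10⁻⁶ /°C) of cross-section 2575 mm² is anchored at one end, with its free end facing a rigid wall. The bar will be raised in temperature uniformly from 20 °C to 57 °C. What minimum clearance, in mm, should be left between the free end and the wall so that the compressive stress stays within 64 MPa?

With no wall the bar would lengthen by αΔT L = 12.3×10⁻⁶ × 37 × 1200 = 0.5461 mm.
At the allowable stress the elastic shortening the wall may impose is σL/E = 64 × 1200 / (199×10³) = 0.3859 mm.
So the gap has to take up the difference, g_min = δ_free − σL/E = 0.5461 − 0.3859 = 0.1602 mm.

g ≈ 0.16 mm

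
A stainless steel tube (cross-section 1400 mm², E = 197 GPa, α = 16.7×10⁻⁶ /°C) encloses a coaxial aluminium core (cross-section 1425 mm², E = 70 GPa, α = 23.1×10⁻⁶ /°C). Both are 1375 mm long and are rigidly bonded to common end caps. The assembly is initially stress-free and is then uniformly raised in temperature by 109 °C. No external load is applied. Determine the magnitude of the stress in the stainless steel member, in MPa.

σ ≈ 36.5 MPa (tensile)

The aluminium has the larger α, so on heating it would change length more than the stainless steel if both were free. The rigid plates force a common final length, so the aluminium is put into compression and the stainless steel into tension, with equal and opposite forces P (no external load).
Setting the final lengths equal and cancelling L: (α₁ − α₂)ΔT = P/(A₁E₁) + P/(A₂E₂).
|α₁ − α₂|·ΔT = 6.4×10⁻⁶ × 109 = 0.0006976.
1/(A₁E₁) + 1/(A₂E₂) = 1/(1400×197×10³) + 1/(1425×70×10³) = 1.365×10⁻⁸ N⁻¹.
P = 0.0006976 / 1.365×10⁻⁸ = 51100 N = 51.1 kN.
σ_{stainless steel} = P/A₁ = 51100/1400 = 36.5 MPa, tensile.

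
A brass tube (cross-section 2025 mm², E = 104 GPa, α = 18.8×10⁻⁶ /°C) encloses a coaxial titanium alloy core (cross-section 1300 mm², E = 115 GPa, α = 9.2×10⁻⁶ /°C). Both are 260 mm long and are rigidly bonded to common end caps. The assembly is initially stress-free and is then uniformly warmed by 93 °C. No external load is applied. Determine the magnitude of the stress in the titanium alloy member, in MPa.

The brass has the larger α, so on heating it would change length more than the titanium alloy if both were free. The rigid plates force a common final length, so the brass is put into compression and the titanium alloy into tension, with equal and opposite forces P (no external load).
Setting the final lengths equal and cancelling L: (α₁ − α₂)ΔT = P/(A₁E₁) + P/(A₂E₂).
|α₁ − α₂|·ΔT = 9.6×10⁻⁶ × 93 = 0.0008928.
1/(A₁E₁) + 1/(A₂E₂) = 1/(2025×104×10³) + 1/(1300×115×10³) = 1.144×10⁻⁸ N⁻¹.
So P = 0.0008928 / 1.144×10⁻⁸ = 78.06 kN.
σ_{titanium alloy} = P/A₂ = 78060/1300 = 60.05 MPa, tensile.

σ ≈ 60 MPa (tensile)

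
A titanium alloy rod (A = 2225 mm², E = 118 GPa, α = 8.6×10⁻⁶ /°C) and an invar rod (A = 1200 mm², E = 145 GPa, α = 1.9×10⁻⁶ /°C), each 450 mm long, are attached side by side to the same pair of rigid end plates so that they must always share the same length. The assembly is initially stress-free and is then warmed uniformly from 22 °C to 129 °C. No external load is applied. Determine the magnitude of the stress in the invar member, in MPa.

The titanium alloy has the larger α, so on heating it would change length more than the invar if both were free. The rigid plates force a common final length, so the titanium alloy is put into compression and the invar into tension, with equal and opposite forces P (no external load).
Compatibility of the two members (thermal + elastic change equal): (α₁ − α₂)ΔT = P·[1/(A₁E₁) + 1/(A₂E₂)].
|α₁ − α₂|·ΔT = 6.7×10⁻⁶ × 107 = 0.0007169.
1/(A₁E₁) + 1/(A₂E₂) = 1/(2225×118×10³) + 1/(1200×145×10³) = 9.556×10⁻⁹ N⁻¹.
So P = 0.0007169 / 9.556×10⁻⁹ = 75.02 kN.
σ_{invar} = P/A₂ = 75020/1200 = 62.52 MPa, tensile.

σ ≈ 62.5 MPa (tensile)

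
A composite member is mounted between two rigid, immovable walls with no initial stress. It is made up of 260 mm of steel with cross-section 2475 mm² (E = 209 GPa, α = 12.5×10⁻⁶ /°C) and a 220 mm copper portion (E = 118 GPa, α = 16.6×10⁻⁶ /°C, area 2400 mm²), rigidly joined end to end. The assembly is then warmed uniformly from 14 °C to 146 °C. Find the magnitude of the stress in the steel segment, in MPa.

σ ≈ 288 MPa (compressive)

With the walls removed the bar would change length by δ_free = Σ αᵢΔT Lᵢ = 12.5×10⁻⁶×132×260 + 16.6×10⁻⁶×132×220 = 0.9111 mm.
Since the ends are fixed, an axial force P builds up, equal in every segment, with P · Σ Lᵢ/(AᵢEᵢ) = δ_free.
Σ Lᵢ/(AᵢEᵢ) = 260/(2475×209×10³) + 220/(2400×118×10³) = 1.279×10⁻⁶ mm/N.
Hence P = δ_free / Σ(L/AE) = 0.9111/1.279×10⁻⁶ = 712.1 kN (compressive).
σ_{steel} = P / A = 712100 / 2475 = 287.7 MPa.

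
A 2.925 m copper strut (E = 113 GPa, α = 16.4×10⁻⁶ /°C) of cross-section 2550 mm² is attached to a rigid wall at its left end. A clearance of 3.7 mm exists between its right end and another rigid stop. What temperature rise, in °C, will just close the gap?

ΔT ≈ 77.1 °C

Contact occurs when the free expansion equals the gap: αΔT L = 3.7 mm.
ΔT = 3.7 / (16.4×10⁻⁶ × 2925) = 77.13 °C.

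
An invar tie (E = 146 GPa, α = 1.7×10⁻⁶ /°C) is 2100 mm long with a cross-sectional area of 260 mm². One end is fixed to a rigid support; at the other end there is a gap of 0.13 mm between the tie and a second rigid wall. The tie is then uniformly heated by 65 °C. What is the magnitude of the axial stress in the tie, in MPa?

If the wall were absent the tie would grow by αΔT L = 1.7×10⁻⁶ × 65 × 2100 = 0.232 mm.
After closing the 0.13 mm clearance, 0.232 − 0.13 = 0.102 mm of expansion remains to be suppressed by the wall.
Compatibility: PL/(AE) = 0.102 mm, so σ = P/A = E × (0.102/2100) = 7.095 MPa.

σ ≈ 7.09 MPa (compressive)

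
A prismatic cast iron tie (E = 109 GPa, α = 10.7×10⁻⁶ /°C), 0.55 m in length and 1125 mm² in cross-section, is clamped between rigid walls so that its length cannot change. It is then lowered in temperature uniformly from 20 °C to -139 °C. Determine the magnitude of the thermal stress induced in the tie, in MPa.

With length fixed, the mechanical strain must cancel the thermal strain αΔT = 10.7×10⁻⁶ × 159 = 1701.3×10⁻⁶.
The stress required to suppress this strain is σ = Eε = 109×10³ × 1701.3×10⁻⁶ = 185.4 MPa, tensile since the tie is trying to contract.

σ ≈ 185 MPa (tensile)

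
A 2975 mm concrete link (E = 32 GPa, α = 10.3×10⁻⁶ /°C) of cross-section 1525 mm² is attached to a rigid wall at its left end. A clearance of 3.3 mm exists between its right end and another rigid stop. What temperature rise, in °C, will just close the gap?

Contact occurs when the free expansion equals the gap: αΔT L = 3.3 mm.
So ΔT = g/(αL) = 3.3/(10.3×10⁻⁶ × 2975) = 107.7 °C.

ΔT ≈ 108 °C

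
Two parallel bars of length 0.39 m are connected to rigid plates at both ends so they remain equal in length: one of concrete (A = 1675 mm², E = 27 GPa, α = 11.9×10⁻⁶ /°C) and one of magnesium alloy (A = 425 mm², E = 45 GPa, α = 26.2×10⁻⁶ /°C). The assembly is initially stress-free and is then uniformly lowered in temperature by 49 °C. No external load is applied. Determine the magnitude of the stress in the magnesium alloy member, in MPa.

Both members must finish at the same length. With the larger α, the magnesium alloy tends to over-contract; the plates restrain it, putting the magnesium alloy in tension and the concrete in compression. With no external load the two internal forces are equal and opposite, magnitude P.
Setting the final lengths equal and cancelling L: (α₁ − α₂)ΔT = P/(A₁E₁) + P/(A₂E₂).
|α₁ − α₂|·ΔT = 14.3×10⁻⁶ × 49 = 0.0007007.
1/(A₁E₁) + 1/(A₂E₂) = 1/(1675×27×10³) + 1/(425×45×10³) = 7.44×10⁻⁸ N⁻¹.
P = 0.0007007 / 7.44×10⁻⁸ = 9418 N = 9.418 kN.
σ_{magnesium alloy} = P/A₂ = 9418/425 = 22.16 MPa, tensile.

σ ≈ 22.2 MPa (tensile)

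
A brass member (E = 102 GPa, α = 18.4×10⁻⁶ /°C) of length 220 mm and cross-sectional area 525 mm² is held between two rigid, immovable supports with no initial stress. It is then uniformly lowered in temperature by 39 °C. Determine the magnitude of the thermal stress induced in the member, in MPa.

σ ≈ 73.2 MPa (tensile)

With length fixed, the mechanical strain must cancel the thermal strain αΔT = 18.4×10⁻⁶ × 39 = 717.6×10⁻⁶.
σ = EαΔT = 102×10³ × 18.4×10⁻⁶ × 39 = 73.2 MPa (tensile; the member is trying to contract).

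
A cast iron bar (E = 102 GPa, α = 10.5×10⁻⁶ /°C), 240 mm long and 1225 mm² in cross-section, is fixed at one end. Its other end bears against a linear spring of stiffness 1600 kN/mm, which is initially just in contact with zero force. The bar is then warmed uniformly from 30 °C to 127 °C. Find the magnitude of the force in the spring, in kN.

P ≈ 96 kN

If the spring were absent the bar would lengthen by αΔT L = 10.5×10⁻⁶ × 97 × 240 = 0.2444 mm.
With a force P in the spring, the elastic change of the bar is PL/(AE) and that of the spring is P/k; compatibility requires their sum to equal δ_free.
So P = δ_free / [L/(AE) + 1/k] = 0.2444 / [ 240/(1225×102×10³) + 1/(1600×10³) ].
P = 0.2444 / 2.546×10⁻⁶ = 96020 N.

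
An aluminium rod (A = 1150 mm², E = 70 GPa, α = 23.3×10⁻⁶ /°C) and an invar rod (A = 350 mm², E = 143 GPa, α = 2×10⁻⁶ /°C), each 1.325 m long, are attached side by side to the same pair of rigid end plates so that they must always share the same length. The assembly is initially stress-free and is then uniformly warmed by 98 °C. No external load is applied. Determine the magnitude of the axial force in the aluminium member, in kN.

Equilibrium of a rigid end plate with no external load gives equal and opposite internal forces ±P in the two members. Since α_{aluminium} > α_{invar}, heating drives the aluminium into compression and the invar into tension.
Equating the net (thermal + elastic) strains gives |α₁ − α₂|·ΔT = P·[1/(A₁E₁) + 1/(A₂E₂)].
|α₁ − α₂|·ΔT = 21.3×10⁻⁶ × 98 = 0.002087.
1/(A₁E₁) + 1/(A₂E₂) = 1/(1150×70×10³) + 1/(350×143×10³) = 3.24×10⁻⁸ N⁻¹.
P = 0.002087 / 3.24×10⁻⁸ = 64420 N = 64.42 kN.

P ≈ 64.4 kN (compressive in the aluminium)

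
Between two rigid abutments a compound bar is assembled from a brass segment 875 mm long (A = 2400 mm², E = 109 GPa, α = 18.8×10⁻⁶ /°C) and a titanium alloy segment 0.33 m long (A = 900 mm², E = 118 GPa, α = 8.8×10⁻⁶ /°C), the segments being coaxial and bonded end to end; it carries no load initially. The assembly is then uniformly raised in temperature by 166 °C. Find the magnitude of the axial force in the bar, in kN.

Free thermal expansion of the whole bar: Σ αᵢΔT Lᵢ = 18.8×10⁻⁶×166×875 + 8.8×10⁻⁶×166×330 = 3.213 mm.
The rigid supports impose zero overall length change; the single axial force P common to all segments must satisfy P Σ Lᵢ/(AᵢEᵢ) = δ_free.
Σ Lᵢ/(AᵢEᵢ) = 875/(2400×109×10³) + 330/(900×118×10³) = 6.452×10⁻⁶ mm/N.
P = 3.213 / 6.452×10⁻⁶ = 497900 N = 497.9 kN, compressive.

P ≈ 498 kN (compressive)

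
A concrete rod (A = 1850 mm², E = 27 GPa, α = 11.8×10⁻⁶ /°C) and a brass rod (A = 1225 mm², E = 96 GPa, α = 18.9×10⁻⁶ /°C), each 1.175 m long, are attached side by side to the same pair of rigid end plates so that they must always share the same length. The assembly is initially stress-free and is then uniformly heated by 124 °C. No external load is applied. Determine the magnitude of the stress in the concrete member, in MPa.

σ ≈ 16.7 MPa (tensile)

Both members must finish at the same length. With the larger α, the brass tends to over-expand; the plates restrain it, putting the brass in compression and the concrete in tension. With no external load the two internal forces are equal and opposite, magnitude P.
Setting the final lengths equal and cancelling L: (α₁ − α₂)ΔT = P/(A₁E₁) + P/(A₂E₂).
|α₁ − α₂|·ΔT = 7.1×10⁻⁶ × 124 = 0.0008804.
1/(A₁E₁) + 1/(A₂E₂) = 1/(1850×27×10³) + 1/(1225×96×10³) = 2.852×10⁻⁸ N⁻¹.
So P = 0.0008804 / 2.852×10⁻⁸ = 30.87 kN.
σ_{concrete} = P/A₁ = 30870/1850 = 16.68 MPa, tensile.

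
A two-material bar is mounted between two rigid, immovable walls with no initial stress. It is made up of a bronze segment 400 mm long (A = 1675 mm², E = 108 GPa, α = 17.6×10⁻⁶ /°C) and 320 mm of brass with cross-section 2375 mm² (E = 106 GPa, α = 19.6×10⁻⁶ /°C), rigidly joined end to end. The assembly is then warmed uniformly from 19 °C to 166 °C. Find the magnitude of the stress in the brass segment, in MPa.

If the supports were absent, the total length change would be Σ αᵢΔT Lᵢ = 17.6×10⁻⁶×147×400 + 19.6×10⁻⁶×147×320 = 1.957 mm.
The walls prevent any net length change, so an axial force P (same in every segment) develops. Compatibility: P · Σ Lᵢ/(AᵢEᵢ) = δ_free.
The series flexibility is Σ Lᵢ/(AᵢEᵢ) = 400/(1675×108×10³) + 320/(2375×106×10³) = 3.482×10⁻⁶ mm/N.
P = 1.957 / 3.482×10⁻⁶ = 562000 N = 562 kN, compressive.
σ_{brass} = P / A = 562000 / 2375 = 236.6 MPa.

σ ≈ 237 MPa (compressive)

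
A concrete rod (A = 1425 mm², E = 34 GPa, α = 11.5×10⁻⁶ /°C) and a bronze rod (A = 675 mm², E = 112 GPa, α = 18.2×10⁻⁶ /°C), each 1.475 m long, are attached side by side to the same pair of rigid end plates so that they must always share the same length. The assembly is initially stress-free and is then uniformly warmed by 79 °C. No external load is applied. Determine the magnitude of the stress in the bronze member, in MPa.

σ ≈ 23.2 MPa (compressive)

The bronze has the larger α, so on heating it would change length more than the concrete if both were free. The rigid plates force a common final length, so the bronze is put into compression and the concrete into tension, with equal and opposite forces P (no external load).
Compatibility of the two members (thermal + elastic change equal): (α₁ − α₂)ΔT = P·[1/(A₁E₁) + 1/(A₂E₂)].
|α₁ − α₂|·ΔT = 6.7×10⁻⁶ × 79 = 0.0005293.
1/(A₁E₁) + 1/(A₂E₂) = 1/(1425×34×10³) + 1/(675×112×10³) = 3.387×10⁻⁸ N⁻¹.
So P = 0.0005293 / 3.387×10⁻⁸ = 15.63 kN.
σ_{bronze} = P/A₂ = 15630/675 = 23.15 MPa, compressive.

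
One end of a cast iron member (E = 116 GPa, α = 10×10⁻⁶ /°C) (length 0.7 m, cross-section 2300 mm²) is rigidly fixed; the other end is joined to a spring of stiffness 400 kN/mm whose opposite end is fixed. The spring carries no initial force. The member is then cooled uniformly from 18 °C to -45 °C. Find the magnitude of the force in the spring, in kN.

P ≈ 86.1 kN

Free thermal contraction: δ_free = αΔT L = 10×10⁻⁶ × 63 × 700 = 0.441 mm.
With a force P in the spring, the elastic change of the member is PL/(AE) and that of the spring is P/k; compatibility requires their sum to equal δ_free.
P [ L/(AE) + 1/k ] = δ_free → P [ 700/(2300×116×10³) + 1/(400×10³) ] = 0.441.
P = 0.441 / 5.124×10⁻⁶ = 86070 N.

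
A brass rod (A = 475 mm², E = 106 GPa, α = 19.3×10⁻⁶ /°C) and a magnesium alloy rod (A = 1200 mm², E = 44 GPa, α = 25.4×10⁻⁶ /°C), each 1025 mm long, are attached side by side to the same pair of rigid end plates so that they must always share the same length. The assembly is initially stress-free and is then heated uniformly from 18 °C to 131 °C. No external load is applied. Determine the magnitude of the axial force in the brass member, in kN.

P ≈ 17.8 kN (tensile in the brass)

Equilibrium of a rigid end plate with no external load gives equal and opposite internal forces ±P in the two members. Since α_{magnesium alloy} > α_{brass}, heating drives the magnesium alloy into compression and the brass into tension.
Setting the final lengths equal and cancelling L: (α₁ − α₂)ΔT = P/(A₁E₁) + P/(A₂E₂).
|α₁ − α₂|·ΔT = 6.1×10⁻⁶ × 113 = 0.0006893.
1/(A₁E₁) + 1/(A₂E₂) = 1/(475×106×10³) + 1/(1200×44×10³) = 3.88×10⁻⁸ N⁻¹.
So P = 0.0006893 / 3.88×10⁻⁸ = 17.77 kN.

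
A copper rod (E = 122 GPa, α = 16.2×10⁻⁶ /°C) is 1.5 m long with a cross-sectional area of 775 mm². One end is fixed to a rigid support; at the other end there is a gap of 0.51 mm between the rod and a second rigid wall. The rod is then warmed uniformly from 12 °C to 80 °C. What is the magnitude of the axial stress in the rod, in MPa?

Free thermal elongation = αΔT L = 16.2×10⁻⁶ × 68 × 1500 = 1.652 mm.
This exceeds the 0.51 mm gap, so the wall pushes back. The portion of expansion that must be recovered elastically is δ_free − gap = 1.652 − 0.51 = 1.142 mm.
So σ = E(δ_free − g)/L = 122×10³ × 1.142/1500 = 92.92 MPa.

σ ≈ 92.9 MPa (compressive)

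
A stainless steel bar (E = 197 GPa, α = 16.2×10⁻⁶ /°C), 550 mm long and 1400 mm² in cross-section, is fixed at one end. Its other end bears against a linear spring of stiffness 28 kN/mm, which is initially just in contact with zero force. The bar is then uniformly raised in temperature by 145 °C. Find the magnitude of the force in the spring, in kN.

P ≈ 34.3 kN

The unrestrained thermal change is αΔT L = 16.2×10⁻⁶ × 145 × 550 = 1.292 mm.
With a force P in the spring, the elastic change of the bar is PL/(AE) and that of the spring is P/k; compatibility requires their sum to equal δ_free.
So P = δ_free / [L/(AE) + 1/k] = 1.292 / [ 550/(1400×197×10³) + 1/(28×10³) ].
P = 1.292 / 3.771×10⁻⁵ = 34260 N.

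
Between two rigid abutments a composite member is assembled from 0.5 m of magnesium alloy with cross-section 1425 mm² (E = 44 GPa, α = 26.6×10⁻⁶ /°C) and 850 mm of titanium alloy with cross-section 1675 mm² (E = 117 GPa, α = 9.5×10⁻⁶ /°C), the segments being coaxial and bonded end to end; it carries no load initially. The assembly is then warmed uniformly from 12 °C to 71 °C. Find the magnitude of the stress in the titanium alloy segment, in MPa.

σ ≈ 61.2 MPa (compressive)

Free thermal expansion of the whole bar: Σ αᵢΔT Lᵢ = 26.6×10⁻⁶×59×500 + 9.5×10⁻⁶×59×850 = 1.261 mm.
The rigid supports impose zero overall length change; the single axial force P common to all segments must satisfy P Σ Lᵢ/(AᵢEᵢ) = δ_free.
Σ Lᵢ/(AᵢEᵢ) = 500/(1425×44×10³) + 850/(1675×117×10³) = 1.231×10⁻⁵ mm/N.
Hence P = δ_free / Σ(L/AE) = 1.261/1.231×10⁻⁵ = 102.4 kN (compressive).
σ_{titanium alloy} = P / A = 102400 / 1675 = 61.15 MPa.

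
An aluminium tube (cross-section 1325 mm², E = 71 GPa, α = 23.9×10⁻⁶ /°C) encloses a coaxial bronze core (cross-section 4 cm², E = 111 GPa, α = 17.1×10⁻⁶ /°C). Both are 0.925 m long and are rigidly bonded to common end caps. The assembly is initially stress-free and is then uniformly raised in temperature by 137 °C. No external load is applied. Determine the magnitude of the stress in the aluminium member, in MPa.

σ ≈ 21.2 MPa (compressive)

The aluminium has the larger α, so on heating it would change length more than the bronze if both were free. The rigid plates force a common final length, so the aluminium is put into compression and the bronze into tension, with equal and opposite forces P (no external load).
Compatibility of the two members (thermal + elastic change equal): (α₁ − α₂)ΔT = P·[1/(A₁E₁) + 1/(A₂E₂)].
|α₁ − α₂|·ΔT = 6.8×10⁻⁶ × 137 = 0.0009316.
1/(A₁E₁) + 1/(A₂E₂) = 1/(1325×71×10³) + 1/(400×111×10³) = 3.315×10⁻⁸ N⁻¹.
So P = 0.0009316 / 3.315×10⁻⁸ = 28.1 kN.
σ_{aluminium} = P/A₁ = 28100/1325 = 21.21 MPa, compressive.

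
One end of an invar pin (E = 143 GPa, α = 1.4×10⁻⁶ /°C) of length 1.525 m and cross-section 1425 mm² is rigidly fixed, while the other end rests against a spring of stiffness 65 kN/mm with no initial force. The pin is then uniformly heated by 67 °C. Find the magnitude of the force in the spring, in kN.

The unrestrained thermal change is αΔT L = 1.4×10⁻⁶ × 67 × 1525 = 0.143 mm.
With a force P in the spring, the elastic change of the pin is PL/(AE) and that of the spring is P/k; compatibility requires their sum to equal δ_free.
P [ L/(AE) + 1/k ] = δ_free → P [ 1525/(1425×143×10³) + 1/(65×10³) ] = 0.143.
P = 0.143 / 2.287×10⁻⁵ = 6255 N.

P ≈ 6.26 kN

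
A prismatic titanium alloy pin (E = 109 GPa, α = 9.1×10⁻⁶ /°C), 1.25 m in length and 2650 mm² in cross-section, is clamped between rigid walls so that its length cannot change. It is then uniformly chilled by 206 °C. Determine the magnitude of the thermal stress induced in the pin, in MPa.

σ ≈ 204 MPa (tensile)

Because both ends are immovable the net strain is zero, and the suppressed thermal strain is αΔT = 9.1×10⁻⁶ × 206 = 1874.6×10⁻⁶.
σ = EαΔT = 109×10³ × 9.1×10⁻⁶ × 206 = 204.3 MPa (tensile; the pin is trying to contract).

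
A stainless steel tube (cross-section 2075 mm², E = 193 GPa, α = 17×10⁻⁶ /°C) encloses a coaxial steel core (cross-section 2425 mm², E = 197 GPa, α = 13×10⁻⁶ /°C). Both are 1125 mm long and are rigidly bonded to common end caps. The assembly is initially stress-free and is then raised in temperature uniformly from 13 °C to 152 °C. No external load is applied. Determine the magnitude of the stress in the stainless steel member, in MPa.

Equilibrium of a rigid end plate with no external load gives equal and opposite internal forces ±P in the two members. Since α_{stainless steel} > α_{steel}, heating drives the stainless steel into compression and the steel into tension.
Equating the net (thermal + elastic) strains gives |α₁ − α₂|·ΔT = P·[1/(A₁E₁) + 1/(A₂E₂)].
|α₁ − α₂|·ΔT = 4×10⁻⁶ × 139 = 0.000556.
1/(A₁E₁) + 1/(A₂E₂) = 1/(2075×193×10³) + 1/(2425×197×10³) = 4.59×10⁻⁹ N⁻¹.
So P = 0.000556 / 4.59×10⁻⁹ = 121.1 kN.
σ_{stainless steel} = P/A₁ = 121100/2075 = 58.37 MPa, compressive.

σ ≈ 58.4 MPa (compressive)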